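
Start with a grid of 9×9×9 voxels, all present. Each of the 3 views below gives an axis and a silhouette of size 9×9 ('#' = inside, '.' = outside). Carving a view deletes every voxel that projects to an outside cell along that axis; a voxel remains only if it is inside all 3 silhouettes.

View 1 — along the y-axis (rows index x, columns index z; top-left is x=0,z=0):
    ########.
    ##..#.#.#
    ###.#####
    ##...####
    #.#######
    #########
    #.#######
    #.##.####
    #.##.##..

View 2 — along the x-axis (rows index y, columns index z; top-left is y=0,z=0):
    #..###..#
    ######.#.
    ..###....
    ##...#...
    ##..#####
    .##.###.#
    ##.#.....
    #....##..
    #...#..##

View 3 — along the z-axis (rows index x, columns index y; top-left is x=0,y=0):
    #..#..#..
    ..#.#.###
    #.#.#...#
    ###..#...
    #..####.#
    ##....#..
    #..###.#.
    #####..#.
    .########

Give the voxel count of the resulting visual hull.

initial block: 9^3 = 729
after view 1 [y-axis, 64 of 81 cells solid] → remaining = 576
after view 2 [x-axis, 41 of 81 cells solid] → remaining = 293
after view 3 [z-axis, 44 of 81 cells solid] → remaining = 152

voxel count = 152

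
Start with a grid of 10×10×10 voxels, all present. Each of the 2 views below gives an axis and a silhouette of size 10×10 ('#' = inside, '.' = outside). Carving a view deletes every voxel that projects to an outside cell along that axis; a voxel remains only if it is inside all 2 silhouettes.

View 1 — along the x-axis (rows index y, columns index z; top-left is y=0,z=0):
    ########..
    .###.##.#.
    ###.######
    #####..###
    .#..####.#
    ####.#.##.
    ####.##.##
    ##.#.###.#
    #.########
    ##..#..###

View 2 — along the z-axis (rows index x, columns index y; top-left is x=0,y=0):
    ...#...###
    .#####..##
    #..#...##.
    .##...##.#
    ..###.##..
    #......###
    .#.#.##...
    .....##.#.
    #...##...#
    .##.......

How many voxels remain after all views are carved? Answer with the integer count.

312 voxels

before carving: 1000 voxels (10×10×10)
after view 1 [x-axis, 74 of 100 cells solid] → remaining = 740
after view 2 [z-axis, 42 of 100 cells solid] → remaining = 312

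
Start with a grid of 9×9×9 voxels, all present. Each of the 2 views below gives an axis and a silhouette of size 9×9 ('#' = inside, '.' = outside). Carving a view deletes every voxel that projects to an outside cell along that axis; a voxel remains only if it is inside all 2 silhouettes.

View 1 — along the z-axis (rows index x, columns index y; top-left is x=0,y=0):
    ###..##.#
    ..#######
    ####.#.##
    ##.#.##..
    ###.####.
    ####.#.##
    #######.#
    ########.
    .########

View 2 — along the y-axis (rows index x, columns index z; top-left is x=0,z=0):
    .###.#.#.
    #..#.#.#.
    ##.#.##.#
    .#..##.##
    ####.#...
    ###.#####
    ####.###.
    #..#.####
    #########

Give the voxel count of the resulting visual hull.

full grid |V| = 729
V1 z: intersect with XY mask (63 set) -- 567 left
V2 y: intersect with XZ mask (55 set) -- 392 left

remaining voxels: 392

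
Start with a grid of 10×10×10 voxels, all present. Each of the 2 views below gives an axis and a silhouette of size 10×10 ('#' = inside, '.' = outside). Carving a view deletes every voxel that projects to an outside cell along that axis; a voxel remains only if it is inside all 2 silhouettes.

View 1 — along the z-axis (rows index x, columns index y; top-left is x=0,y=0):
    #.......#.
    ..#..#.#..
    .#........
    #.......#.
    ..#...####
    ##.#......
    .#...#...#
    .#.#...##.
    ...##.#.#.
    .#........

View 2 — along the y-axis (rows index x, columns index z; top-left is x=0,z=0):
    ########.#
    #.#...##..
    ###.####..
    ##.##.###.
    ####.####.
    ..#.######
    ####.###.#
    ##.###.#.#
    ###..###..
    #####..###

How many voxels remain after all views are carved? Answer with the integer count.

before carving: 1000 voxels (10×10×10)
step 1: project along z, AND mask (28/100) → |grid| = 280
step 2: project along y, AND mask (71/100) → |grid| = 196

|visual hull| = 196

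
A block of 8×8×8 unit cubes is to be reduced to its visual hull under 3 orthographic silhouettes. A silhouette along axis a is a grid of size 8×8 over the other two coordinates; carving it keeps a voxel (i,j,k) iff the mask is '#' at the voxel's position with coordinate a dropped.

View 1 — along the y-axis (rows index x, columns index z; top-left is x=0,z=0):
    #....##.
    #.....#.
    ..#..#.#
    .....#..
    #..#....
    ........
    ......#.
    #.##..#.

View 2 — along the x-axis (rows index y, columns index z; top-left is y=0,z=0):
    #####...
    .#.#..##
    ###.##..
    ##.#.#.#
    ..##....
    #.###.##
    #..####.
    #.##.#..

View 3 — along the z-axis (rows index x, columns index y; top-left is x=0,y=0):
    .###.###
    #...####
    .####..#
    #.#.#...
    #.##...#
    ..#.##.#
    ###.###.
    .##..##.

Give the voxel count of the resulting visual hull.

voxel count = 48

initial block: 8^3 = 512
carve view 1 (along y, XZ-mask fill 16/64): 128 voxels remain
carve view 2 (along x, YZ-mask fill 36/64): 75 voxels remain
carve view 3 (along z, XY-mask fill 37/64): 48 voxels remain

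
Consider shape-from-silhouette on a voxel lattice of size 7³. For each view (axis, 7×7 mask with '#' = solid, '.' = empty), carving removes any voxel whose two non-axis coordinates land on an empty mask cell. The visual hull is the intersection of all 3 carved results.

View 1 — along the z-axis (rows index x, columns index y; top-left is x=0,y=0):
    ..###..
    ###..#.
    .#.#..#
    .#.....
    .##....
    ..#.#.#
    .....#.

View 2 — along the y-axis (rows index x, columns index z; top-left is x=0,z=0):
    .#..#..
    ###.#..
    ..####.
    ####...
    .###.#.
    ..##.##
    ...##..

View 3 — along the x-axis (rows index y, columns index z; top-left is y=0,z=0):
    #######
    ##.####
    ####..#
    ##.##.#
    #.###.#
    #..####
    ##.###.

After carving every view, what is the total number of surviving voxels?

43 voxels

initial block: 7^3 = 343
[1] z-view keeps 17 columns → grid now 119
[2] y-view keeps 24 columns → grid now 60
[3] x-view keeps 38 columns → grid now 43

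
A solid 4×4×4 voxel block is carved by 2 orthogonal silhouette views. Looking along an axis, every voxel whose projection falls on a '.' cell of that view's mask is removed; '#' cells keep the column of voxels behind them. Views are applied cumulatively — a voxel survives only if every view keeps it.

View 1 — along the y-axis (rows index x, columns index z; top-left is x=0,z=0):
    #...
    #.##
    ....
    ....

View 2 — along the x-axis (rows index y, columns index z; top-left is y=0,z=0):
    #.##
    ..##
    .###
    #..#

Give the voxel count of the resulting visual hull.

|visual hull| = 11

start: 4×4×4 = 64 voxels
step 1: project along y, AND mask (4/16) → |grid| = 16
step 2: project along x, AND mask (10/16) → |grid| = 11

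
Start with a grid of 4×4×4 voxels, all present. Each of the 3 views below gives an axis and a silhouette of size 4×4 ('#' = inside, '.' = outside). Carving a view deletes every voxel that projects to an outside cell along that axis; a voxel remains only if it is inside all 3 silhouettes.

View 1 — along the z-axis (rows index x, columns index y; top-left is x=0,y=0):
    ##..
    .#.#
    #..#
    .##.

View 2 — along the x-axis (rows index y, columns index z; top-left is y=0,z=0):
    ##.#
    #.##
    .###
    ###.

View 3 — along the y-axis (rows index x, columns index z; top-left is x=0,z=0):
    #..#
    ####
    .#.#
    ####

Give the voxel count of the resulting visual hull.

before carving: 64 voxels (4×4×4)
  1. axis=2 (XY plane), |mask|=8  ⇒  voxels=32
  2. axis=0 (YZ plane), |mask|=12  ⇒  voxels=24
  3. axis=1 (XZ plane), |mask|=12  ⇒  voxels=19

|visual hull| = 19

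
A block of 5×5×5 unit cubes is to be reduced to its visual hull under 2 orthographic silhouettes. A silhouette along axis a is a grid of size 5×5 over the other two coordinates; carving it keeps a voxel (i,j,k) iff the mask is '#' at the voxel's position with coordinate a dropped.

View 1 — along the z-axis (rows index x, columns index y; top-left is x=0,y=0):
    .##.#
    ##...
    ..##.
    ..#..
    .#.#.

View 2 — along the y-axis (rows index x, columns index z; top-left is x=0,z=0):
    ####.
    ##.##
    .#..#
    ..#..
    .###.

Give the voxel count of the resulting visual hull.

voxel count = 31

start: 5×5×5 = 125 voxels
  1. axis=2 (XY plane), |mask|=10  ⇒  voxels=50
  2. axis=1 (XZ plane), |mask|=14  ⇒  voxels=31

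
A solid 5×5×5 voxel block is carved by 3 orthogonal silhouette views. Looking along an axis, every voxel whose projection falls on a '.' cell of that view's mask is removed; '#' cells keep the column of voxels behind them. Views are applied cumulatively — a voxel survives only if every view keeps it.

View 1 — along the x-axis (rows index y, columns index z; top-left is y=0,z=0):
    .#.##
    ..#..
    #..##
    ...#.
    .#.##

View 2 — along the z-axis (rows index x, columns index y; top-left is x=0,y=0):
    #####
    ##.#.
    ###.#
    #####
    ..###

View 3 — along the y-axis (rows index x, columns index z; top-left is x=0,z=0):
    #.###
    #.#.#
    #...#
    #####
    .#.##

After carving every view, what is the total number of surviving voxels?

initial block: 5^3 = 125
  1. axis=0 (YZ plane), |mask|=11  ⇒  voxels=55
  2. axis=2 (XY plane), |mask|=20  ⇒  voxels=44
  3. axis=1 (XZ plane), |mask|=17  ⇒  voxels=32

32 voxels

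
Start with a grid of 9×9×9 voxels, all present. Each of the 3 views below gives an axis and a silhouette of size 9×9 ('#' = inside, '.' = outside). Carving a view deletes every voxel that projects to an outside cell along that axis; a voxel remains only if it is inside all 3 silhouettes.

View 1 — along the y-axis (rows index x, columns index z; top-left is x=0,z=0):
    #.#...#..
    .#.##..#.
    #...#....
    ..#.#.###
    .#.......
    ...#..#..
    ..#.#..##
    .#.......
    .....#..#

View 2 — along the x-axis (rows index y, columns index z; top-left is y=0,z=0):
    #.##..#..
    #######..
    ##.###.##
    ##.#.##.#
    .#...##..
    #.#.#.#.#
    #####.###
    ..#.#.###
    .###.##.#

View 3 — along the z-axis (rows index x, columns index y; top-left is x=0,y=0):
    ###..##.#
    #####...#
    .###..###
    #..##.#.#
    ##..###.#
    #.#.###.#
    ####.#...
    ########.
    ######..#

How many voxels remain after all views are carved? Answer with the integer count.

initial block: 9^3 = 729
step 1: project along y, AND mask (24/81) → |grid| = 216
step 2: project along x, AND mask (51/81) → |grid| = 136
step 3: project along z, AND mask (55/81) → |grid| = 86

voxel count = 86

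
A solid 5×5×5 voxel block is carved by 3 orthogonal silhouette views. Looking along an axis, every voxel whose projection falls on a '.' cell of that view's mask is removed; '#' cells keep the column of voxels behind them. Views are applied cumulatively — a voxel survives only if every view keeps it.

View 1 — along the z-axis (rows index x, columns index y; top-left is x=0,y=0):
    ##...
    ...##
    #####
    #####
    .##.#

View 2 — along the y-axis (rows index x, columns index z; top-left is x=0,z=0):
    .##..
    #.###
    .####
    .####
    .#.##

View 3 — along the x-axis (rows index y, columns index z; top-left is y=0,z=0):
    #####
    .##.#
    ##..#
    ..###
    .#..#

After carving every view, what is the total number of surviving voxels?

start: 5×5×5 = 125 voxels
step 1: project along z, AND mask (17/25) → |grid| = 85
step 2: project along y, AND mask (17/25) → |grid| = 61
step 3: project along x, AND mask (16/25) → |grid| = 42

voxel count = 42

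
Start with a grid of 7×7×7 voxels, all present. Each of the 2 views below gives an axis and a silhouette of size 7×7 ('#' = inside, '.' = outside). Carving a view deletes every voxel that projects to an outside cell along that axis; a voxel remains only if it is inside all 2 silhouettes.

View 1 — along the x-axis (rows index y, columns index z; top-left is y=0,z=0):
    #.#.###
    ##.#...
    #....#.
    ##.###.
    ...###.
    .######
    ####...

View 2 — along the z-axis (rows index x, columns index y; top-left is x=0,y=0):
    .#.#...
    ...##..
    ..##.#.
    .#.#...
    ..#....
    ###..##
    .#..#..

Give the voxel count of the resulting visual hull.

remaining voxels: 65

start: 7×7×7 = 343 voxels
after view 1 [x-axis, 28 of 49 cells solid] → remaining = 196
after view 2 [z-axis, 17 of 49 cells solid] → remaining = 65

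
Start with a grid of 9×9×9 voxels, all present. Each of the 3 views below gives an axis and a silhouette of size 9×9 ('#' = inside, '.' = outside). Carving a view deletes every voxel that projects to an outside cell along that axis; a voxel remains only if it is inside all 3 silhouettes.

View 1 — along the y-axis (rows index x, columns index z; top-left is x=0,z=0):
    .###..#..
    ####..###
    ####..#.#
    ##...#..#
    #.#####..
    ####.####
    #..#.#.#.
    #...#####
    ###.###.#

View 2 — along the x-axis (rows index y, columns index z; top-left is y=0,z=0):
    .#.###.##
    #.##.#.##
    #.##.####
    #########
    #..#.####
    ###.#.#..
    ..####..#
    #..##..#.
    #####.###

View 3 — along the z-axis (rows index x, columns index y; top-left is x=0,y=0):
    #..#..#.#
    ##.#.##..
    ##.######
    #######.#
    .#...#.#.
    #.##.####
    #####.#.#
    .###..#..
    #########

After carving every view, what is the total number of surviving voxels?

before carving: 729 voxels (9×9×9)
after view 1 [y-axis, 52 of 81 cells solid] → remaining = 468
after view 2 [x-axis, 56 of 81 cells solid] → remaining = 323
after view 3 [z-axis, 55 of 81 cells solid] → remaining = 222

|visual hull| = 222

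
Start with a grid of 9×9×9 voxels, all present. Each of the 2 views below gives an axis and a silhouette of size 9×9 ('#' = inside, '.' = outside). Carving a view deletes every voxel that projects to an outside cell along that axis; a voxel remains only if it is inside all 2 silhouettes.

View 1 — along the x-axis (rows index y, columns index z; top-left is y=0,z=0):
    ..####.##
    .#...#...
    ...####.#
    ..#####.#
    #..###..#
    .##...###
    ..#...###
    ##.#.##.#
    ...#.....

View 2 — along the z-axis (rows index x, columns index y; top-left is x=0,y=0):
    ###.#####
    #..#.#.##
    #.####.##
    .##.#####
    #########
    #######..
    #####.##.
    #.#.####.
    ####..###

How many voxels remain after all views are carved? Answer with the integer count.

start: 9×9×9 = 729 voxels
after view 1 [x-axis, 40 of 81 cells solid] → remaining = 360
after view 2 [z-axis, 63 of 81 cells solid] → remaining = 288

288 voxels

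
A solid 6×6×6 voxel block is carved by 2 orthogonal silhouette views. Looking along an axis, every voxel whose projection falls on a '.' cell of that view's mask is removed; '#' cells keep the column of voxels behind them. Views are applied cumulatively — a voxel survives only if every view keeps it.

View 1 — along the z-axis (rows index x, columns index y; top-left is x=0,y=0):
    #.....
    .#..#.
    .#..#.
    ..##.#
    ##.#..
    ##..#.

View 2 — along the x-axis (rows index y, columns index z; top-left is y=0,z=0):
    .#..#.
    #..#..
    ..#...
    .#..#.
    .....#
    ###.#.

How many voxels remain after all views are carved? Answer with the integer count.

26 voxels

full grid |V| = 216
after view 1 [z-axis, 14 of 36 cells solid] → remaining = 84
after view 2 [x-axis, 12 of 36 cells solid] → remaining = 26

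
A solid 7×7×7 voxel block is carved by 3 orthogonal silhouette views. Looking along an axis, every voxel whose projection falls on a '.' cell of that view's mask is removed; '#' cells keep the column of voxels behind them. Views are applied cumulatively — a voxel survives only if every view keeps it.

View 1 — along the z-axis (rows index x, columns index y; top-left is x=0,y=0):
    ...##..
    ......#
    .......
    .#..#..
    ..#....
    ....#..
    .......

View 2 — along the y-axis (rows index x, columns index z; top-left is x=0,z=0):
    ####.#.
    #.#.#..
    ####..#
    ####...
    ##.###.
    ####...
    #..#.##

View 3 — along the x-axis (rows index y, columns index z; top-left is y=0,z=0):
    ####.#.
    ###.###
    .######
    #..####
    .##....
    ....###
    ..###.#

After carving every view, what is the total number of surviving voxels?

initial block: 7^3 = 343
V1 z: intersect with XY mask (7 set) -- 49 left
V2 y: intersect with XZ mask (30 set) -- 30 left
V3 x: intersect with YZ mask (31 set) -- 18 left

voxel count = 18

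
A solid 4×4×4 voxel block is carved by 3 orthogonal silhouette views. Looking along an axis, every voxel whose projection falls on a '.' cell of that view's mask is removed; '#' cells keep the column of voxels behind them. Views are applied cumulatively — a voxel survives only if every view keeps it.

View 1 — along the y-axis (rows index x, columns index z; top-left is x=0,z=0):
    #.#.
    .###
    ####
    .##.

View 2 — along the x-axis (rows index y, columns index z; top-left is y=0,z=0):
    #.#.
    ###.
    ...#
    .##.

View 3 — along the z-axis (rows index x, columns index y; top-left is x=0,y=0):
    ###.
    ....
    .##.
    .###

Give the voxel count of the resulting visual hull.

12 voxels

start: 4×4×4 = 64 voxels
after view 1 [y-axis, 11 of 16 cells solid] → remaining = 44
after view 2 [x-axis, 8 of 16 cells solid] → remaining = 24
after view 3 [z-axis, 8 of 16 cells solid] → remaining = 12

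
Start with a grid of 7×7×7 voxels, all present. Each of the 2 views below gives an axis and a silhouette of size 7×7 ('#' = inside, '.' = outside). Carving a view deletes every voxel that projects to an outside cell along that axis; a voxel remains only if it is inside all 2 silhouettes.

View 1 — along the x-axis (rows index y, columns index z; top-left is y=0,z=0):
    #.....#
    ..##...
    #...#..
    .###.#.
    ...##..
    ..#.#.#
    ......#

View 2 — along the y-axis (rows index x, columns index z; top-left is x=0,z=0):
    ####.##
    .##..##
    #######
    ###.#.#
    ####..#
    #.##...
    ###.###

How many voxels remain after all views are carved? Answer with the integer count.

|visual hull| = 82

start: 7×7×7 = 343 voxels
[1] x-view keeps 16 columns → grid now 112
[2] y-view keeps 36 columns → grid now 82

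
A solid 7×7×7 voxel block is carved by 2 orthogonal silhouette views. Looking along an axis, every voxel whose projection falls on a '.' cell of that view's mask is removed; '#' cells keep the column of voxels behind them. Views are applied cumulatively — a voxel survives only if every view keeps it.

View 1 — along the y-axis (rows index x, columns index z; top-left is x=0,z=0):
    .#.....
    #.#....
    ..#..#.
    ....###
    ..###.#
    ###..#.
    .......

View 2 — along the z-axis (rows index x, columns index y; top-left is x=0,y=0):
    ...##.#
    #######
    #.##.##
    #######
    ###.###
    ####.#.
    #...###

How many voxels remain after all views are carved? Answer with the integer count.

initial block: 7^3 = 343
step 1: project along y, AND mask (16/49) → |grid| = 112
step 2: project along z, AND mask (37/49) → |grid| = 92

remaining voxels: 92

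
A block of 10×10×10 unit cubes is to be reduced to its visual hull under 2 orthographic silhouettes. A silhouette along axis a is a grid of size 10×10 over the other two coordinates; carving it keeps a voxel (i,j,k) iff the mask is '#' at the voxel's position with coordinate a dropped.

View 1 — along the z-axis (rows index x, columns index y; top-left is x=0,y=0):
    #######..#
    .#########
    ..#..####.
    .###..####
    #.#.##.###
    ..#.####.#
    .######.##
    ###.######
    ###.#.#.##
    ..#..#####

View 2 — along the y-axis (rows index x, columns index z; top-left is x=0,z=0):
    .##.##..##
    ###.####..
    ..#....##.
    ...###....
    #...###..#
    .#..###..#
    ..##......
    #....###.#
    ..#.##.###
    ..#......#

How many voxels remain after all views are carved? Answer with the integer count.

start: 10×10×10 = 1000 voxels
V1 z: intersect with XY mask (72 set) -- 720 left
V2 y: intersect with XZ mask (44 set) -- 327 left

|visual hull| = 327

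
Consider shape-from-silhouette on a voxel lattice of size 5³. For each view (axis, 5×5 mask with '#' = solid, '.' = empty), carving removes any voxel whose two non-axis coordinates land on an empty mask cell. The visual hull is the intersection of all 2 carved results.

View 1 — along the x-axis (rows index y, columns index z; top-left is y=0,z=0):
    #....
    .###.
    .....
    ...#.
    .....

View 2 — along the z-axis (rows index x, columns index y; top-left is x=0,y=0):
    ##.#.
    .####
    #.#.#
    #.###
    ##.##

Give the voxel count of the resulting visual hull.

|visual hull| = 17

before carving: 125 voxels (5×5×5)
carve view 1 (along x, YZ-mask fill 5/25): 25 voxels remain
carve view 2 (along z, XY-mask fill 18/25): 17 voxels remain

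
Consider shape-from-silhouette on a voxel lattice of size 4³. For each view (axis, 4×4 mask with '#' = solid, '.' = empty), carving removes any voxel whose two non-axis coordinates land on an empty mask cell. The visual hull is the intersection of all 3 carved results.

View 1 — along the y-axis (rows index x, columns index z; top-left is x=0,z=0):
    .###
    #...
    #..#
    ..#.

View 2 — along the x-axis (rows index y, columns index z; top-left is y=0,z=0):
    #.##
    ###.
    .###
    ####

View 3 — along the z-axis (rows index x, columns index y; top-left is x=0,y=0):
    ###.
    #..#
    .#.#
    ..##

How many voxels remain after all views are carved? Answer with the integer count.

before carving: 64 voxels (4×4×4)
step 1: project along y, AND mask (7/16) → |grid| = 28
step 2: project along x, AND mask (13/16) → |grid| = 23
step 3: project along z, AND mask (9/16) → |grid| = 14

|visual hull| = 14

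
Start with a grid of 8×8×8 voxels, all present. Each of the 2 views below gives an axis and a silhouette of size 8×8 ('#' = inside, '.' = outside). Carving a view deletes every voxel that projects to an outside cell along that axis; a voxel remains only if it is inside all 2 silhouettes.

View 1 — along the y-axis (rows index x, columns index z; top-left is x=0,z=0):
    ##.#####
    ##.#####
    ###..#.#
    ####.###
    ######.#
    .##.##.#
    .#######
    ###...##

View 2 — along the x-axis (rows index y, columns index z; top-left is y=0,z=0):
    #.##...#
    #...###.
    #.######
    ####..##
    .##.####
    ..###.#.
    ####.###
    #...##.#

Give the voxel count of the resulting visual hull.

before carving: 512 voxels (8×8×8)
V1 y: intersect with XZ mask (50 set) -- 400 left
V2 x: intersect with YZ mask (42 set) -- 259 left

voxel count = 259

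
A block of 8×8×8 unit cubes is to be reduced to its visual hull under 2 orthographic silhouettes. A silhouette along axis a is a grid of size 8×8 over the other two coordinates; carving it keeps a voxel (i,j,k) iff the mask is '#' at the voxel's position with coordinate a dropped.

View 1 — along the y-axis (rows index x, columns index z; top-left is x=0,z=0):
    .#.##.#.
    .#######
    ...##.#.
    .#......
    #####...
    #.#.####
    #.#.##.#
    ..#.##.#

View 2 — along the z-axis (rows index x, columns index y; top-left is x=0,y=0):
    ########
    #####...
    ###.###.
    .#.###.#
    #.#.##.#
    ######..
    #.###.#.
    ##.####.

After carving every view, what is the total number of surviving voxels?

remaining voxels: 200

start: 8×8×8 = 512 voxels
carve view 1 (along y, XZ-mask fill 35/64): 280 voxels remain
carve view 2 (along z, XY-mask fill 46/64): 200 voxels remain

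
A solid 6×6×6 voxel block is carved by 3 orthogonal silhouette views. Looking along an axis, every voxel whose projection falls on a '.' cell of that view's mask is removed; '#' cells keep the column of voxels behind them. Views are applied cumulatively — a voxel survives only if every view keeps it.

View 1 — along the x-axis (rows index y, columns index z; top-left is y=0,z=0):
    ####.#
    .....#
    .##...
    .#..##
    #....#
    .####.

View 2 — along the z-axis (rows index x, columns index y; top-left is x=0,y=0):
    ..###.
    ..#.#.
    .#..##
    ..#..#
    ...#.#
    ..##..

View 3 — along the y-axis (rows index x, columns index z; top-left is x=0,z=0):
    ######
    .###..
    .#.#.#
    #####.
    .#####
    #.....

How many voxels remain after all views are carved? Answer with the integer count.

full grid |V| = 216
V1 x: intersect with YZ mask (17 set) -- 102 left
V2 z: intersect with XY mask (14 set) -- 36 left
V3 y: intersect with XZ mask (23 set) -- 26 left

26 voxels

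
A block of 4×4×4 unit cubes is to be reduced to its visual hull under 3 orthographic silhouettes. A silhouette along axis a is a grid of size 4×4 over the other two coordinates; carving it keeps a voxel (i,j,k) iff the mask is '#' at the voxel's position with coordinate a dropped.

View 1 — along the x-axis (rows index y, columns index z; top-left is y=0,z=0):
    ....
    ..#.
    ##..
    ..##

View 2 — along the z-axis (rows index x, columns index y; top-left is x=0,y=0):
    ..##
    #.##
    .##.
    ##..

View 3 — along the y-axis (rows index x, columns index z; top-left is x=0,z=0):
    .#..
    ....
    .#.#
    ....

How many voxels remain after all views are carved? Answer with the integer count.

start: 4×4×4 = 64 voxels
after view 1 [x-axis, 5 of 16 cells solid] → remaining = 20
after view 2 [z-axis, 9 of 16 cells solid] → remaining = 12
after view 3 [y-axis, 3 of 16 cells solid] → remaining = 2

remaining voxels: 2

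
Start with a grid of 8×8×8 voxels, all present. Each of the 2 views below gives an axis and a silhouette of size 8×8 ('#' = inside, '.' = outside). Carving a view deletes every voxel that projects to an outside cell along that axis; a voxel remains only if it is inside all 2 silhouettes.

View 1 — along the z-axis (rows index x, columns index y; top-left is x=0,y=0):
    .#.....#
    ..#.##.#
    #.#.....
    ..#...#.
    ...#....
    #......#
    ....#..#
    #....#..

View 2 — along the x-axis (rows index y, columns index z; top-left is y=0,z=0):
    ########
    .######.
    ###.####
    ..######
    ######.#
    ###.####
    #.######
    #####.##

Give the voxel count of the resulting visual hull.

120 voxels

initial block: 8^3 = 512
[1] z-view keeps 17 columns → grid now 136
[2] x-view keeps 55 columns → grid now 120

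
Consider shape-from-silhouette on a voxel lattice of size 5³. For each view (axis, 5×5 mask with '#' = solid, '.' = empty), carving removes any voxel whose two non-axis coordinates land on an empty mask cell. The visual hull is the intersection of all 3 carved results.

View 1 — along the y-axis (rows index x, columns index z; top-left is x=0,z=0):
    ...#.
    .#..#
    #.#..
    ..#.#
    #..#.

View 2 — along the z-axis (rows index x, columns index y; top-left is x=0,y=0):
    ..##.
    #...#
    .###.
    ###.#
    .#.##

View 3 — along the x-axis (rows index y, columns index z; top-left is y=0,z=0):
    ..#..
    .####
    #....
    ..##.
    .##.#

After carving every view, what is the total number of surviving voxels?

start: 5×5×5 = 125 voxels
  1. axis=1 (XZ plane), |mask|=9  ⇒  voxels=45
  2. axis=2 (XY plane), |mask|=14  ⇒  voxels=26
  3. axis=0 (YZ plane), |mask|=11  ⇒  voxels=13

13 voxels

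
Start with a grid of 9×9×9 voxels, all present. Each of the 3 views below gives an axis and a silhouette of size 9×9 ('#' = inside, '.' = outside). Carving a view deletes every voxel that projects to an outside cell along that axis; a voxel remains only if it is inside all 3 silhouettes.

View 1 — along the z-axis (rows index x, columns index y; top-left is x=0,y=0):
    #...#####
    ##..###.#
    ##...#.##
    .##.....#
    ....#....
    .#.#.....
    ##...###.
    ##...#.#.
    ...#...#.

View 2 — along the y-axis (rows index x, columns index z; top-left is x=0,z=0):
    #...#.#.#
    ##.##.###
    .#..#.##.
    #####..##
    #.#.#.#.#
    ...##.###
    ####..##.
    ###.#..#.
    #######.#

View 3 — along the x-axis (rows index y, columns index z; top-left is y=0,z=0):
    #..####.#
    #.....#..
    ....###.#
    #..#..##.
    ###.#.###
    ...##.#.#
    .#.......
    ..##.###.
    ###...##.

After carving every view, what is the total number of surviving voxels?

full grid |V| = 729
V1 z: intersect with XY mask (34 set) -- 306 left
V2 y: intersect with XZ mask (51 set) -- 188 left
V3 x: intersect with YZ mask (38 set) -- 87 left

87 voxels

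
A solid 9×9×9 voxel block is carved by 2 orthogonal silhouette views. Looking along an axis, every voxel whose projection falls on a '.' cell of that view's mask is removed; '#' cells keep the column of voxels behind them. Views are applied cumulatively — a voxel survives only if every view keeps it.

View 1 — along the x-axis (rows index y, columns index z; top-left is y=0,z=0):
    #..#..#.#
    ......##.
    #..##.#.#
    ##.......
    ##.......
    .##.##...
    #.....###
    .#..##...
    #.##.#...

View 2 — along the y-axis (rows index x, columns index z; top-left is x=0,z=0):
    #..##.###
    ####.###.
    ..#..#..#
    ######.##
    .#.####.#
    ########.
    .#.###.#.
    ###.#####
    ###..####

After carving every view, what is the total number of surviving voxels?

start: 9×9×9 = 729 voxels
carve view 1 (along x, YZ-mask fill 30/81): 270 voxels remain
carve view 2 (along y, XZ-mask fill 58/81): 192 voxels remain

|visual hull| = 192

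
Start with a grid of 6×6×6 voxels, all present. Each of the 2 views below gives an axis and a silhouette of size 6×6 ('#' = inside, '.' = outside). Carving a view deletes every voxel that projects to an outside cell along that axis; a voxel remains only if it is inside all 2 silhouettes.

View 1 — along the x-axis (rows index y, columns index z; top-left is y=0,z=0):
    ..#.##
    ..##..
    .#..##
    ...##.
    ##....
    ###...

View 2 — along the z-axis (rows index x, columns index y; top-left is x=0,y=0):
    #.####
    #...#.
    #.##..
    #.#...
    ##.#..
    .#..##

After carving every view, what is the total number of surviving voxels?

before carving: 216 voxels (6×6×6)
  1. axis=0 (YZ plane), |mask|=15  ⇒  voxels=90
  2. axis=2 (XY plane), |mask|=18  ⇒  voxels=46

remaining voxels: 46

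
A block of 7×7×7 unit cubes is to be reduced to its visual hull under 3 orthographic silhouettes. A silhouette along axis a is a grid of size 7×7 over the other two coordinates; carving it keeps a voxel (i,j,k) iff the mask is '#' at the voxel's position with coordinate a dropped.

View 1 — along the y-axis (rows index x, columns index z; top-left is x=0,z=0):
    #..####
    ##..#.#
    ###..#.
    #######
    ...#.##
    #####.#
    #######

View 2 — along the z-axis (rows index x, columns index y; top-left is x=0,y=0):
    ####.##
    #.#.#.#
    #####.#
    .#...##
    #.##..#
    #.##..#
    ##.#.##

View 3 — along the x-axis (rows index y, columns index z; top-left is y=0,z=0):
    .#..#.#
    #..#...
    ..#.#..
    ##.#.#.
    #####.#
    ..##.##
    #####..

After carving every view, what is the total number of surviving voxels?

start: 7×7×7 = 343 voxels
carve view 1 (along y, XZ-mask fill 36/49): 252 voxels remain
carve view 2 (along z, XY-mask fill 32/49): 162 voxels remain
carve view 3 (along x, YZ-mask fill 26/49): 83 voxels remain

|visual hull| = 83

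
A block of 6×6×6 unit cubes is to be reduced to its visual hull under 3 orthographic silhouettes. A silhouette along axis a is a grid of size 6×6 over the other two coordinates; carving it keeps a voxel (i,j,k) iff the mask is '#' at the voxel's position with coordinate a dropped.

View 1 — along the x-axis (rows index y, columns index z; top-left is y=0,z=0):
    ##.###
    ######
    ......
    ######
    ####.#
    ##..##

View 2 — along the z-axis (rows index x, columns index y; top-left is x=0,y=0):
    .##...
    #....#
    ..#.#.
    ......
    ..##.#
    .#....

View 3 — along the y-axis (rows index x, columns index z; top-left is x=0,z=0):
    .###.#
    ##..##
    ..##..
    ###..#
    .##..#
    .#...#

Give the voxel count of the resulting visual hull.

initial block: 6^3 = 216
V1 x: intersect with YZ mask (26 set) -- 156 left
V2 z: intersect with XY mask (10 set) -- 36 left
V3 y: intersect with XZ mask (19 set) -- 21 left

remaining voxels: 21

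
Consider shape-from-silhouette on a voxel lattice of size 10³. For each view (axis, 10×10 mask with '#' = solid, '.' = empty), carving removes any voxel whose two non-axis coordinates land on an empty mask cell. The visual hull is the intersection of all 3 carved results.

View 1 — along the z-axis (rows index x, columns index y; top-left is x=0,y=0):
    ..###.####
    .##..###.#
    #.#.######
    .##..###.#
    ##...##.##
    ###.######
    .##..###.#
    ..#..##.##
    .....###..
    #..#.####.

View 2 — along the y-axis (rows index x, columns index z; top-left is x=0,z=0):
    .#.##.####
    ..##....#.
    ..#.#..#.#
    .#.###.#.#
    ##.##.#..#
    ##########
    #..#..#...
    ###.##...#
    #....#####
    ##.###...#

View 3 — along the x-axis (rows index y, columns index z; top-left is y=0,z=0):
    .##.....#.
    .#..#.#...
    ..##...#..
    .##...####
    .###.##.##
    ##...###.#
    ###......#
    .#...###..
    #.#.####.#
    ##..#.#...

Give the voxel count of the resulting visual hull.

before carving: 1000 voxels (10×10×10)
after view 1 [z-axis, 62 of 100 cells solid] → remaining = 620
after view 2 [y-axis, 57 of 100 cells solid] → remaining = 363
after view 3 [x-axis, 47 of 100 cells solid] → remaining = 168

remaining voxels: 168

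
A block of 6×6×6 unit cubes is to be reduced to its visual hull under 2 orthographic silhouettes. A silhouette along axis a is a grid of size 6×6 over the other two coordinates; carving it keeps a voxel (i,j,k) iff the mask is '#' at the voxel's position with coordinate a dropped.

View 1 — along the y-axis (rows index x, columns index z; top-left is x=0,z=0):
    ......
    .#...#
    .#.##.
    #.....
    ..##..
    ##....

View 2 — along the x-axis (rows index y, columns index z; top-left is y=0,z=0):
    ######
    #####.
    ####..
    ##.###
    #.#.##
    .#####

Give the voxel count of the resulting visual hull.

|visual hull| = 49

initial block: 6^3 = 216
after view 1 [y-axis, 10 of 36 cells solid] → remaining = 60
after view 2 [x-axis, 29 of 36 cells solid] → remaining = 49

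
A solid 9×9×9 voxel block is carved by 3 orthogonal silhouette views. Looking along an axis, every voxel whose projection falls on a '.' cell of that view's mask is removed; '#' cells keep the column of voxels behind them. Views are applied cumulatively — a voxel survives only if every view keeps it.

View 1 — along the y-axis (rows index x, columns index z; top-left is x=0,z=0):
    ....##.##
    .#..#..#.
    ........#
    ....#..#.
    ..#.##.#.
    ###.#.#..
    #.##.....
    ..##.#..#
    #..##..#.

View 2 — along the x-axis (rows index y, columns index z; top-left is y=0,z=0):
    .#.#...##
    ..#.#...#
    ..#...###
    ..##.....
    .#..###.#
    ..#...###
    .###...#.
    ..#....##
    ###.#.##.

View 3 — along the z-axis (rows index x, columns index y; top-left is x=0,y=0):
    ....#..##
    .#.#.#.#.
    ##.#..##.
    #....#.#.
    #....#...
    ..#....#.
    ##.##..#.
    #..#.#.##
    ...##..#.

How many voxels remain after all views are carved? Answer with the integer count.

initial block: 9^3 = 729
after view 1 [y-axis, 30 of 81 cells solid] → remaining = 270
after view 2 [x-axis, 35 of 81 cells solid] → remaining = 121
after view 3 [z-axis, 32 of 81 cells solid] → remaining = 39

voxel count = 39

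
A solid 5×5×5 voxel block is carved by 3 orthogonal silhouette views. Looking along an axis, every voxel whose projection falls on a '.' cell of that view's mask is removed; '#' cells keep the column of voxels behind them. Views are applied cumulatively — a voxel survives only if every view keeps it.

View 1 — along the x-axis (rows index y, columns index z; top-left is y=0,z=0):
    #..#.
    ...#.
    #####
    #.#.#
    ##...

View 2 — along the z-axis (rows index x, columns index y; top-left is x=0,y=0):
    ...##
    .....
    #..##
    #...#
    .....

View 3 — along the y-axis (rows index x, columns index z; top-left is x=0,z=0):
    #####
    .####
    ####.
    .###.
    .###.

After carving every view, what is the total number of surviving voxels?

voxel count = 13

initial block: 5^3 = 125
carve view 1 (along x, YZ-mask fill 13/25): 65 voxels remain
carve view 2 (along z, XY-mask fill 7/25): 16 voxels remain
carve view 3 (along y, XZ-mask fill 19/25): 13 voxels remain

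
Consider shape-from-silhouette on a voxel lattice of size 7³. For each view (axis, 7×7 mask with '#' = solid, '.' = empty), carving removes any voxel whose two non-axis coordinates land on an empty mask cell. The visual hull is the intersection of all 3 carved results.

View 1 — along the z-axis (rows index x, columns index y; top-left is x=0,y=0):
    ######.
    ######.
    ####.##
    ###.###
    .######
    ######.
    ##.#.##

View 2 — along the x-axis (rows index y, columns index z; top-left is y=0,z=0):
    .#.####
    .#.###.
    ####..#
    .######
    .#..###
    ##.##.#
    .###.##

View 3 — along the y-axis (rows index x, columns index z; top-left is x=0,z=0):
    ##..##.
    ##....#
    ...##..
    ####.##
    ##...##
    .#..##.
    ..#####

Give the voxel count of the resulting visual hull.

initial block: 7^3 = 343
V1 z: intersect with XY mask (41 set) -- 287 left
V2 x: intersect with YZ mask (34 set) -- 199 left
V3 y: intersect with XZ mask (27 set) -- 115 left

voxel count = 115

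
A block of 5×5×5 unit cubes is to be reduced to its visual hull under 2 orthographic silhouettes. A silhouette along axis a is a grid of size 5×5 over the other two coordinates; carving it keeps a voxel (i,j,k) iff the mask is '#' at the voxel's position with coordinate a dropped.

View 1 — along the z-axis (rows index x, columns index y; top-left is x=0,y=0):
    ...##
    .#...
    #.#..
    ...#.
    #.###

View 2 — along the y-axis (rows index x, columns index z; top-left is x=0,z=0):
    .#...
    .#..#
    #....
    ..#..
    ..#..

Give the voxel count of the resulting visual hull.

remaining voxels: 11

initial block: 5^3 = 125
carve view 1 (along z, XY-mask fill 10/25): 50 voxels remain
carve view 2 (along y, XZ-mask fill 6/25): 11 voxels remain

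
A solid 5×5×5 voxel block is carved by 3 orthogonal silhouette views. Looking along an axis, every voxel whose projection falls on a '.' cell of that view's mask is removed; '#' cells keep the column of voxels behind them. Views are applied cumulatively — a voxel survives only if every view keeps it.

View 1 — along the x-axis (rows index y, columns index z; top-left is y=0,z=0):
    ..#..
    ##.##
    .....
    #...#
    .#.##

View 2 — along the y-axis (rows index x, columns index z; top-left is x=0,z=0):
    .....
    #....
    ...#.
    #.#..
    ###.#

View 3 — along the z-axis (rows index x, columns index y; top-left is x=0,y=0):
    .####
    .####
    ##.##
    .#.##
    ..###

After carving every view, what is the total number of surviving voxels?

|visual hull| = 10

initial block: 5^3 = 125
  1. axis=0 (YZ plane), |mask|=10  ⇒  voxels=50
  2. axis=1 (XZ plane), |mask|=8  ⇒  voxels=15
  3. axis=2 (XY plane), |mask|=18  ⇒  voxels=10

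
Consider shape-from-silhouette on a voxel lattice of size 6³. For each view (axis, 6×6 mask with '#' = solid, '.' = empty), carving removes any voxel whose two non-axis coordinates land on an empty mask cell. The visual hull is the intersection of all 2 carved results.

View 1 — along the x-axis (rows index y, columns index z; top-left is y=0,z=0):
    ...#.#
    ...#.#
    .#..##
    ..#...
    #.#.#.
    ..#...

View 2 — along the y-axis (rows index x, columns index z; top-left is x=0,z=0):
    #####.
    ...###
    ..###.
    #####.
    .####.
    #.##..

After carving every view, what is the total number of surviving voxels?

full grid |V| = 216
V1 x: intersect with YZ mask (12 set) -- 72 left
V2 y: intersect with XZ mask (23 set) -- 46 left

voxel count = 46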